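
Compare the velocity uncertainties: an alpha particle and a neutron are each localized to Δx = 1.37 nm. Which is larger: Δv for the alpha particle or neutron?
The neutron has the larger minimum velocity uncertainty, by a ratio of 4.0.

For both particles, Δp_min = ℏ/(2Δx) = 3.849e-26 kg·m/s (same for both).

The velocity uncertainty is Δv = Δp/m:
- alpha particle: Δv = 3.849e-26 / 6.645e-27 = 5.792e+00 m/s = 5.792 m/s
- neutron: Δv = 3.849e-26 / 1.675e-27 = 2.298e+01 m/s = 22.979 m/s

Ratio: 2.298e+01 / 5.792e+00 = 4.0

The lighter particle has larger velocity uncertainty because Δv ∝ 1/m.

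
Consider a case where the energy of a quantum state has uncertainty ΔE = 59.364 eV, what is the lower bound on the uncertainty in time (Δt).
5.544 as

Using the energy-time uncertainty principle:
ΔEΔt ≥ ℏ/2

The minimum uncertainty in time is:
Δt_min = ℏ/(2ΔE)
Δt_min = (1.055e-34 J·s) / (2 × 9.511e-18 J)
Δt_min = 5.544e-18 s = 5.544 as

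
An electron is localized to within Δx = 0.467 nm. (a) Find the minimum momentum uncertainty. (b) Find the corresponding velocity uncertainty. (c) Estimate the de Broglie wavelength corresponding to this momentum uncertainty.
(a) Δp_min = 1.129 × 10^-25 kg·m/s
(b) Δv_min = 123.948 km/s
(c) λ_dB = 5.868 nm

Step-by-step:

(a) From the uncertainty principle:
Δp_min = ℏ/(2Δx) = (1.055e-34 J·s)/(2 × 4.670e-10 m) = 1.129e-25 kg·m/s

(b) The velocity uncertainty:
Δv = Δp/m = (1.129e-25 kg·m/s)/(9.109e-31 kg) = 1.239e+05 m/s = 123.948 km/s

(c) The de Broglie wavelength for this momentum:
λ = h/p = (6.626e-34 J·s)/(1.129e-25 kg·m/s) = 5.868e-09 m = 5.868 nm

Note: The de Broglie wavelength is comparable to the localization size, as expected from wave-particle duality.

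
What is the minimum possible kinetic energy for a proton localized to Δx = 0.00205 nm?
1.234 eV

Localizing a particle requires giving it sufficient momentum uncertainty:

1. From uncertainty principle: Δp ≥ ℏ/(2Δx)
   Δp_min = (1.055e-34 J·s) / (2 × 2.050e-12 m)
   Δp_min = 2.572e-23 kg·m/s

2. This momentum uncertainty corresponds to kinetic energy:
   KE ≈ (Δp)²/(2m) = (2.572e-23)²/(2 × 1.673e-27 kg)
   KE = 1.978e-19 J = 1.234 eV

Tighter localization requires more energy.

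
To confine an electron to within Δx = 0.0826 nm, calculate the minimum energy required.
1.396 eV

Localizing a particle requires giving it sufficient momentum uncertainty:

1. From uncertainty principle: Δp ≥ ℏ/(2Δx)
   Δp_min = (1.055e-34 J·s) / (2 × 8.260e-11 m)
   Δp_min = 6.384e-25 kg·m/s

2. This momentum uncertainty corresponds to kinetic energy:
   KE ≈ (Δp)²/(2m) = (6.384e-25)²/(2 × 9.109e-31 kg)
   KE = 2.237e-19 J = 1.396 eV

Tighter localization requires more energy.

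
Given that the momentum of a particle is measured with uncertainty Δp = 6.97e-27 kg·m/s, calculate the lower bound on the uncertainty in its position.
7.565 nm

Using the Heisenberg uncertainty principle:
ΔxΔp ≥ ℏ/2

The minimum uncertainty in position is:
Δx_min = ℏ/(2Δp)
Δx_min = (1.055e-34 J·s) / (2 × 6.970e-27 kg·m/s)
Δx_min = 7.565e-09 m = 7.565 nm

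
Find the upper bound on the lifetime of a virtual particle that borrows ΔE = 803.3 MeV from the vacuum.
4.097 × 10^-25 s

Using the energy-time uncertainty principle:
ΔEΔt ≥ ℏ/2

For a virtual particle borrowing energy ΔE, the maximum lifetime is:
Δt_max = ℏ/(2ΔE)

Converting energy:
ΔE = 803.3 MeV = 1.287e-10 J

Δt_max = (1.055e-34 J·s) / (2 × 1.287e-10 J)
Δt_max = 4.097e-25 s = 4.097 × 10^-25 s

Virtual particles with higher borrowed energy exist for shorter times.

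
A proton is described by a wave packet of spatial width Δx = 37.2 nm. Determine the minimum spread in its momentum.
1.417 × 10^-27 kg·m/s

For a wave packet, the spatial width Δx and momentum spread Δp are related by the uncertainty principle:
ΔxΔp ≥ ℏ/2

The minimum momentum spread is:
Δp_min = ℏ/(2Δx)
Δp_min = (1.055e-34 J·s) / (2 × 3.720e-08 m)
Δp_min = 1.417e-27 kg·m/s

A wave packet cannot have both a well-defined position and well-defined momentum.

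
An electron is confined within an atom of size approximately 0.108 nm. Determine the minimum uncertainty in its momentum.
4.882 × 10^-25 kg·m/s

Using the Heisenberg uncertainty principle:
ΔxΔp ≥ ℏ/2

With Δx ≈ L = 1.080e-10 m (the confinement size):
Δp_min = ℏ/(2Δx)
Δp_min = (1.055e-34 J·s) / (2 × 1.080e-10 m)
Δp_min = 4.882e-25 kg·m/s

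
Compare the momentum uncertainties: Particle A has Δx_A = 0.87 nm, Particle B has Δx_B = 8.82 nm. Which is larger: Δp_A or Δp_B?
Particle A has the larger minimum momentum uncertainty, by a factor of 10.14.

For each particle, the minimum momentum uncertainty is Δp_min = ℏ/(2Δx):

Particle A: Δp_A = ℏ/(2×8.700e-10 m) = 6.061e-26 kg·m/s
Particle B: Δp_B = ℏ/(2×8.820e-09 m) = 5.978e-27 kg·m/s

Ratio: Δp_A/Δp_B = 10.14

Since Δp_min ∝ 1/Δx, the particle with smaller position uncertainty (A) has larger momentum uncertainty.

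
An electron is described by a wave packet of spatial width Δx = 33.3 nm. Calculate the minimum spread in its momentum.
1.583 × 10^-27 kg·m/s

For a wave packet, the spatial width Δx and momentum spread Δp are related by the uncertainty principle:
ΔxΔp ≥ ℏ/2

The minimum momentum spread is:
Δp_min = ℏ/(2Δx)
Δp_min = (1.055e-34 J·s) / (2 × 3.330e-08 m)
Δp_min = 1.583e-27 kg·m/s

A wave packet cannot have both a well-defined position and well-defined momentum.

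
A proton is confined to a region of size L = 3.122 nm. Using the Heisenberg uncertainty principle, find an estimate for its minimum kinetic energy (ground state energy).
532.217 neV

Using the uncertainty principle to estimate ground state energy:

1. The position uncertainty is approximately the confinement size:
   Δx ≈ L = 3.122e-09 m

2. From ΔxΔp ≥ ℏ/2, the minimum momentum uncertainty is:
   Δp ≈ ℏ/(2L) = 1.689e-26 kg·m/s

3. The kinetic energy is approximately:
   KE ≈ (Δp)²/(2m) = (1.689e-26)²/(2 × 1.673e-27 kg)
   KE ≈ 8.527e-26 J = 532.217 neV

This is an order-of-magnitude estimate of the ground state energy.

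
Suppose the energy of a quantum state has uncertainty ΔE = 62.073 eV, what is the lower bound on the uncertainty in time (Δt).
5.302 as

Using the energy-time uncertainty principle:
ΔEΔt ≥ ℏ/2

The minimum uncertainty in time is:
Δt_min = ℏ/(2ΔE)
Δt_min = (1.055e-34 J·s) / (2 × 9.945e-18 J)
Δt_min = 5.302e-18 s = 5.302 as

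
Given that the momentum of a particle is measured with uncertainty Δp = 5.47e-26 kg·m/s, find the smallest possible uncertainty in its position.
963.960 pm

Using the Heisenberg uncertainty principle:
ΔxΔp ≥ ℏ/2

The minimum uncertainty in position is:
Δx_min = ℏ/(2Δp)
Δx_min = (1.055e-34 J·s) / (2 × 5.470e-26 kg·m/s)
Δx_min = 9.640e-10 m = 963.960 pm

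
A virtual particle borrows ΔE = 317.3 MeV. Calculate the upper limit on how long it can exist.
1.037 ys

Using the energy-time uncertainty principle:
ΔEΔt ≥ ℏ/2

For a virtual particle borrowing energy ΔE, the maximum lifetime is:
Δt_max = ℏ/(2ΔE)

Converting energy:
ΔE = 317.3 MeV = 5.084e-11 J

Δt_max = (1.055e-34 J·s) / (2 × 5.084e-11 J)
Δt_max = 1.037e-24 s = 1.037 ys

Virtual particles with higher borrowed energy exist for shorter times.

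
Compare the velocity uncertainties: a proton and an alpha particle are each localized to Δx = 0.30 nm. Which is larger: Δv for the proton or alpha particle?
The proton has the larger minimum velocity uncertainty, by a ratio of 4.0.

For both particles, Δp_min = ℏ/(2Δx) = 1.758e-25 kg·m/s (same for both).

The velocity uncertainty is Δv = Δp/m:
- proton: Δv = 1.758e-25 / 1.673e-27 = 1.051e+02 m/s = 105.082 m/s
- alpha particle: Δv = 1.758e-25 / 6.645e-27 = 2.645e+01 m/s = 26.452 m/s

Ratio: 1.051e+02 / 2.645e+01 = 4.0

The lighter particle has larger velocity uncertainty because Δv ∝ 1/m.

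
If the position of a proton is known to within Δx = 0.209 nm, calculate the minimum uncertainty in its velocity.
150.835 m/s

Using the Heisenberg uncertainty principle and Δp = mΔv:
ΔxΔp ≥ ℏ/2
Δx(mΔv) ≥ ℏ/2

The minimum uncertainty in velocity is:
Δv_min = ℏ/(2mΔx)
Δv_min = (1.055e-34 J·s) / (2 × 1.673e-27 kg × 2.090e-10 m)
Δv_min = 1.508e+02 m/s = 150.835 m/s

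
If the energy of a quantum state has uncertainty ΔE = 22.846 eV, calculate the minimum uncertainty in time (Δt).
14.405 as

Using the energy-time uncertainty principle:
ΔEΔt ≥ ℏ/2

The minimum uncertainty in time is:
Δt_min = ℏ/(2ΔE)
Δt_min = (1.055e-34 J·s) / (2 × 3.660e-18 J)
Δt_min = 1.441e-17 s = 14.405 as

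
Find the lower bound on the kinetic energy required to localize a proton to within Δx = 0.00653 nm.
121.654 meV

Localizing a particle requires giving it sufficient momentum uncertainty:

1. From uncertainty principle: Δp ≥ ℏ/(2Δx)
   Δp_min = (1.055e-34 J·s) / (2 × 6.530e-12 m)
   Δp_min = 8.075e-24 kg·m/s

2. This momentum uncertainty corresponds to kinetic energy:
   KE ≈ (Δp)²/(2m) = (8.075e-24)²/(2 × 1.673e-27 kg)
   KE = 1.949e-20 J = 121.654 meV

Tighter localization requires more energy.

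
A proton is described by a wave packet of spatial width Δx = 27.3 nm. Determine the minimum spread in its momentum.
1.931 × 10^-27 kg·m/s

For a wave packet, the spatial width Δx and momentum spread Δp are related by the uncertainty principle:
ΔxΔp ≥ ℏ/2

The minimum momentum spread is:
Δp_min = ℏ/(2Δx)
Δp_min = (1.055e-34 J·s) / (2 × 2.730e-08 m)
Δp_min = 1.931e-27 kg·m/s

A wave packet cannot have both a well-defined position and well-defined momentum.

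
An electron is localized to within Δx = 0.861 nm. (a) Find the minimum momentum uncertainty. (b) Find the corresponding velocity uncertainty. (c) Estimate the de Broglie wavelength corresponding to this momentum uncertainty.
(a) Δp_min = 6.124 × 10^-26 kg·m/s
(b) Δv_min = 67.229 km/s
(c) λ_dB = 10.820 nm

Step-by-step:

(a) From the uncertainty principle:
Δp_min = ℏ/(2Δx) = (1.055e-34 J·s)/(2 × 8.610e-10 m) = 6.124e-26 kg·m/s

(b) The velocity uncertainty:
Δv = Δp/m = (6.124e-26 kg·m/s)/(9.109e-31 kg) = 6.723e+04 m/s = 67.229 km/s

(c) The de Broglie wavelength for this momentum:
λ = h/p = (6.626e-34 J·s)/(6.124e-26 kg·m/s) = 1.082e-08 m = 10.820 nm

Note: The de Broglie wavelength is comparable to the localization size, as expected from wave-particle duality.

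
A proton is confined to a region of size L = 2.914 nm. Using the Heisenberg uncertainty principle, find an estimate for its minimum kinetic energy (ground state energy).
610.907 neV

Using the uncertainty principle to estimate ground state energy:

1. The position uncertainty is approximately the confinement size:
   Δx ≈ L = 2.914e-09 m

2. From ΔxΔp ≥ ℏ/2, the minimum momentum uncertainty is:
   Δp ≈ ℏ/(2L) = 1.809e-26 kg·m/s

3. The kinetic energy is approximately:
   KE ≈ (Δp)²/(2m) = (1.809e-26)²/(2 × 1.673e-27 kg)
   KE ≈ 9.788e-26 J = 610.907 neV

This is an order-of-magnitude estimate of the ground state energy.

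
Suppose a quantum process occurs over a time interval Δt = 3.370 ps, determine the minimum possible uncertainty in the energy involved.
97.658 μeV

Using the energy-time uncertainty principle:
ΔEΔt ≥ ℏ/2

The minimum uncertainty in energy is:
ΔE_min = ℏ/(2Δt)
ΔE_min = (1.055e-34 J·s) / (2 × 3.370e-12 s)
ΔE_min = 1.565e-23 J = 97.658 μeV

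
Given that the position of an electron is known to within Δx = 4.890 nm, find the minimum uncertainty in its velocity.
11.837 km/s

Using the Heisenberg uncertainty principle and Δp = mΔv:
ΔxΔp ≥ ℏ/2
Δx(mΔv) ≥ ℏ/2

The minimum uncertainty in velocity is:
Δv_min = ℏ/(2mΔx)
Δv_min = (1.055e-34 J·s) / (2 × 9.109e-31 kg × 4.890e-09 m)
Δv_min = 1.184e+04 m/s = 11.837 km/s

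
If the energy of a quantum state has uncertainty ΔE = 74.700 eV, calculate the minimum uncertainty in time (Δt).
4.406 as

Using the energy-time uncertainty principle:
ΔEΔt ≥ ℏ/2

The minimum uncertainty in time is:
Δt_min = ℏ/(2ΔE)
Δt_min = (1.055e-34 J·s) / (2 × 1.197e-17 J)
Δt_min = 4.406e-18 s = 4.406 as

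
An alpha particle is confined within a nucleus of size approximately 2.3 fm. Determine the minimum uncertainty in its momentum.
2.293 × 10^-20 kg·m/s

Using the Heisenberg uncertainty principle:
ΔxΔp ≥ ℏ/2

With Δx ≈ L = 2.300e-15 m (the confinement size):
Δp_min = ℏ/(2Δx)
Δp_min = (1.055e-34 J·s) / (2 × 2.300e-15 m)
Δp_min = 2.293e-20 kg·m/s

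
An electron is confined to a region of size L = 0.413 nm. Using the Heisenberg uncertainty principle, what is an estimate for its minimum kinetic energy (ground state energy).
55.842 meV

Using the uncertainty principle to estimate ground state energy:

1. The position uncertainty is approximately the confinement size:
   Δx ≈ L = 4.130e-10 m

2. From ΔxΔp ≥ ℏ/2, the minimum momentum uncertainty is:
   Δp ≈ ℏ/(2L) = 1.277e-25 kg·m/s

3. The kinetic energy is approximately:
   KE ≈ (Δp)²/(2m) = (1.277e-25)²/(2 × 9.109e-31 kg)
   KE ≈ 8.947e-21 J = 55.842 meV

This is an order-of-magnitude estimate of the ground state energy.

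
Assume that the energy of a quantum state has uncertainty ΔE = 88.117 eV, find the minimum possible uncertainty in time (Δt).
3.735 as

Using the energy-time uncertainty principle:
ΔEΔt ≥ ℏ/2

The minimum uncertainty in time is:
Δt_min = ℏ/(2ΔE)
Δt_min = (1.055e-34 J·s) / (2 × 1.412e-17 J)
Δt_min = 3.735e-18 s = 3.735 as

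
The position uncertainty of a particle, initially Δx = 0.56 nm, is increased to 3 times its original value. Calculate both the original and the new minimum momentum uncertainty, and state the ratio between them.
Original Δp_min = 9.416 × 10^-26 kg·m/s; new Δp'_min = 3.139 × 10^-26 kg·m/s; ratio Δp'_min/Δp_min = 1/3.

From the uncertainty principle ΔxΔp ≥ ℏ/2, the minimum momentum uncertainty is Δp_min = ℏ/(2Δx).

Original (Δx = 0.56 nm = 5.600e-10 m):
Δp_min = (1.055e-34 J·s)/(2 × 5.600e-10 m) = 9.416e-26 kg·m/s

When Δx → 3Δx:
Δp'_min = ℏ/(2 × 3Δx) = (1/3) × ℏ/(2Δx) = (1/3) × Δp_min
Δp'_min = 1/3 × 9.416e-26 kg·m/s = 3.139e-26 kg·m/s

Since Δp_min ∝ 1/Δx, when Δx is increased to 3 times its original value, Δp_min decreases to 1/3 of its original value.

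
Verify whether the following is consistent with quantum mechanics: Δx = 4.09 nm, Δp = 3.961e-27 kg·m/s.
No, it violates the uncertainty principle (impossible measurement).

Calculate the product ΔxΔp:
ΔxΔp = (4.090e-09 m) × (3.961e-27 kg·m/s)
ΔxΔp = 1.620e-35 J·s

Compare to the minimum allowed value ℏ/2:
ℏ/2 = 5.273e-35 J·s

Since ΔxΔp = 1.620e-35 J·s < 5.273e-35 J·s = ℏ/2,
the measurement violates the uncertainty principle.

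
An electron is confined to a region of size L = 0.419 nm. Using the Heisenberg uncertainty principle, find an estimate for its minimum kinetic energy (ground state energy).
54.254 meV

Using the uncertainty principle to estimate ground state energy:

1. The position uncertainty is approximately the confinement size:
   Δx ≈ L = 4.190e-10 m

2. From ΔxΔp ≥ ℏ/2, the minimum momentum uncertainty is:
   Δp ≈ ℏ/(2L) = 1.258e-25 kg·m/s

3. The kinetic energy is approximately:
   KE ≈ (Δp)²/(2m) = (1.258e-25)²/(2 × 9.109e-31 kg)
   KE ≈ 8.693e-21 J = 54.254 meV

This is an order-of-magnitude estimate of the ground state energy.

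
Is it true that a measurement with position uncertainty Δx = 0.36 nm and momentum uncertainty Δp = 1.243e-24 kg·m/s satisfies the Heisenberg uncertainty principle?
Yes, it satisfies the uncertainty principle.

Calculate the product ΔxΔp:
ΔxΔp = (3.600e-10 m) × (1.243e-24 kg·m/s)
ΔxΔp = 4.475e-34 J·s

Compare to the minimum allowed value ℏ/2:
ℏ/2 = 5.273e-35 J·s

Since ΔxΔp = 4.475e-34 J·s ≥ 5.273e-35 J·s = ℏ/2,
the measurement satisfies the uncertainty principle.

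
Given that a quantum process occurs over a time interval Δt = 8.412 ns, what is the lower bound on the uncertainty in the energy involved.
39.123 neV

Using the energy-time uncertainty principle:
ΔEΔt ≥ ℏ/2

The minimum uncertainty in energy is:
ΔE_min = ℏ/(2Δt)
ΔE_min = (1.055e-34 J·s) / (2 × 8.412e-09 s)
ΔE_min = 6.268e-27 J = 39.123 neV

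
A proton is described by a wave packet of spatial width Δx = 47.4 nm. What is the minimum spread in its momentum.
1.112 × 10^-27 kg·m/s

For a wave packet, the spatial width Δx and momentum spread Δp are related by the uncertainty principle:
ΔxΔp ≥ ℏ/2

The minimum momentum spread is:
Δp_min = ℏ/(2Δx)
Δp_min = (1.055e-34 J·s) / (2 × 4.740e-08 m)
Δp_min = 1.112e-27 kg·m/s

A wave packet cannot have both a well-defined position and well-defined momentum.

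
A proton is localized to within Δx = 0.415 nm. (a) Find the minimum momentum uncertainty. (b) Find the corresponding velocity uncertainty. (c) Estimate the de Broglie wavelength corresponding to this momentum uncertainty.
(a) Δp_min = 1.271 × 10^-25 kg·m/s
(b) Δv_min = 75.963 m/s
(c) λ_dB = 5.215 nm

Step-by-step:

(a) From the uncertainty principle:
Δp_min = ℏ/(2Δx) = (1.055e-34 J·s)/(2 × 4.150e-10 m) = 1.271e-25 kg·m/s

(b) The velocity uncertainty:
Δv = Δp/m = (1.271e-25 kg·m/s)/(1.673e-27 kg) = 7.596e+01 m/s = 75.963 m/s

(c) The de Broglie wavelength for this momentum:
λ = h/p = (6.626e-34 J·s)/(1.271e-25 kg·m/s) = 5.215e-09 m = 5.215 nm

Note: The de Broglie wavelength is comparable to the localization size, as expected from wave-particle duality.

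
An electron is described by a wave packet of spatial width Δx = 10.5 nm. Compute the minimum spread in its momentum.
5.022 × 10^-27 kg·m/s

For a wave packet, the spatial width Δx and momentum spread Δp are related by the uncertainty principle:
ΔxΔp ≥ ℏ/2

The minimum momentum spread is:
Δp_min = ℏ/(2Δx)
Δp_min = (1.055e-34 J·s) / (2 × 1.050e-08 m)
Δp_min = 5.022e-27 kg·m/s

A wave packet cannot have both a well-defined position and well-defined momentum.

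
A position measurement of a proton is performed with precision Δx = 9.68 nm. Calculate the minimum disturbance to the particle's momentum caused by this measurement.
5.447 × 10^-27 kg·m/s

The uncertainty principle implies that measuring position disturbs momentum:
ΔxΔp ≥ ℏ/2

When we measure position with precision Δx, we necessarily introduce a momentum uncertainty:
Δp ≥ ℏ/(2Δx)
Δp_min = (1.055e-34 J·s) / (2 × 9.680e-09 m)
Δp_min = 5.447e-27 kg·m/s

The more precisely we measure position, the greater the momentum disturbance.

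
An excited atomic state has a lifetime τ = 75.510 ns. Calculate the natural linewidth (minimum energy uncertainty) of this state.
4.358 neV

Using the energy-time uncertainty principle:
ΔEΔt ≥ ℏ/2

The lifetime τ represents the time uncertainty Δt.
The natural linewidth (minimum energy uncertainty) is:

ΔE = ℏ/(2τ)
ΔE = (1.055e-34 J·s) / (2 × 7.551e-08 s)
ΔE = 6.983e-28 J = 4.358 neV

This natural linewidth limits the precision of spectroscopic measurements.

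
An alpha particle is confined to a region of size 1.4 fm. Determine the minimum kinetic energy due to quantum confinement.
666.229 keV

Using the uncertainty principle:

1. Position uncertainty: Δx ≈ 1.400e-15 m
2. Minimum momentum uncertainty: Δp = ℏ/(2Δx) = 3.766e-20 kg·m/s
3. Minimum kinetic energy:
   KE = (Δp)²/(2m) = (3.766e-20)²/(2 × 6.645e-27 kg)
   KE = 1.067e-13 J = 666.229 keV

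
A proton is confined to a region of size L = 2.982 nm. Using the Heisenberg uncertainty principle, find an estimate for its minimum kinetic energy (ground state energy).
583.363 neV

Using the uncertainty principle to estimate ground state energy:

1. The position uncertainty is approximately the confinement size:
   Δx ≈ L = 2.982e-09 m

2. From ΔxΔp ≥ ℏ/2, the minimum momentum uncertainty is:
   Δp ≈ ℏ/(2L) = 1.768e-26 kg·m/s

3. The kinetic energy is approximately:
   KE ≈ (Δp)²/(2m) = (1.768e-26)²/(2 × 1.673e-27 kg)
   KE ≈ 9.347e-26 J = 583.363 neV

This is an order-of-magnitude estimate of the ground state energy.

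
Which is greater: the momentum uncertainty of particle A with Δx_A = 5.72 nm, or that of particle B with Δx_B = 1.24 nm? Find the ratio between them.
Particle B has the larger minimum momentum uncertainty, by a factor of 4.61.

For each particle, the minimum momentum uncertainty is Δp_min = ℏ/(2Δx):

Particle A: Δp_A = ℏ/(2×5.720e-09 m) = 9.218e-27 kg·m/s
Particle B: Δp_B = ℏ/(2×1.240e-09 m) = 4.252e-26 kg·m/s

Ratio: Δp_B/Δp_A = 4.61

Since Δp_min ∝ 1/Δx, the particle with smaller position uncertainty (B) has larger momentum uncertainty.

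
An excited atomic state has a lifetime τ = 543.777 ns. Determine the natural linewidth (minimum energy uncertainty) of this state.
605.222 peV

Using the energy-time uncertainty principle:
ΔEΔt ≥ ℏ/2

The lifetime τ represents the time uncertainty Δt.
The natural linewidth (minimum energy uncertainty) is:

ΔE = ℏ/(2τ)
ΔE = (1.055e-34 J·s) / (2 × 5.438e-07 s)
ΔE = 9.697e-29 J = 605.222 peV

This natural linewidth limits the precision of spectroscopic measurements.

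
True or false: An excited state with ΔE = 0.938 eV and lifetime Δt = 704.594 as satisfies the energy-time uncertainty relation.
Yes, it satisfies the uncertainty relation.

Calculate the product ΔEΔt:
ΔE = 0.938 eV = 1.503e-19 J
ΔEΔt = (1.503e-19 J) × (7.046e-16 s)
ΔEΔt = 1.059e-34 J·s

Compare to the minimum allowed value ℏ/2:
ℏ/2 = 5.273e-35 J·s

Since ΔEΔt = 1.059e-34 J·s ≥ 5.273e-35 J·s = ℏ/2,
this satisfies the uncertainty relation.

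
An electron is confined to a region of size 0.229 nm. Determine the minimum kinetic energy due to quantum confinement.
181.632 meV

Using the uncertainty principle:

1. Position uncertainty: Δx ≈ 2.290e-10 m
2. Minimum momentum uncertainty: Δp = ℏ/(2Δx) = 2.303e-25 kg·m/s
3. Minimum kinetic energy:
   KE = (Δp)²/(2m) = (2.303e-25)²/(2 × 9.109e-31 kg)
   KE = 2.910e-20 J = 181.632 meV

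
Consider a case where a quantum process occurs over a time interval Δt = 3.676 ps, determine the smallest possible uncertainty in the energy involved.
89.528 μeV

Using the energy-time uncertainty principle:
ΔEΔt ≥ ℏ/2

The minimum uncertainty in energy is:
ΔE_min = ℏ/(2Δt)
ΔE_min = (1.055e-34 J·s) / (2 × 3.676e-12 s)
ΔE_min = 1.434e-23 J = 89.528 μeV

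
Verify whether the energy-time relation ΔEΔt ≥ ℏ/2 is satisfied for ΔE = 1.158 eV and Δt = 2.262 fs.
Yes, it satisfies the uncertainty relation.

Calculate the product ΔEΔt:
ΔE = 1.158 eV = 1.855e-19 J
ΔEΔt = (1.855e-19 J) × (2.262e-15 s)
ΔEΔt = 4.197e-34 J·s

Compare to the minimum allowed value ℏ/2:
ℏ/2 = 5.273e-35 J·s

Since ΔEΔt = 4.197e-34 J·s ≥ 5.273e-35 J·s = ℏ/2,
this satisfies the uncertainty relation.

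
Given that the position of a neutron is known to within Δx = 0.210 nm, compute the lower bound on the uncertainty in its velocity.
149.910 m/s

Using the Heisenberg uncertainty principle and Δp = mΔv:
ΔxΔp ≥ ℏ/2
Δx(mΔv) ≥ ℏ/2

The minimum uncertainty in velocity is:
Δv_min = ℏ/(2mΔx)
Δv_min = (1.055e-34 J·s) / (2 × 1.675e-27 kg × 2.100e-10 m)
Δv_min = 1.499e+02 m/s = 149.910 m/s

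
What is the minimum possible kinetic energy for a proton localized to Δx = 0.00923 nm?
60.891 meV

Localizing a particle requires giving it sufficient momentum uncertainty:

1. From uncertainty principle: Δp ≥ ℏ/(2Δx)
   Δp_min = (1.055e-34 J·s) / (2 × 9.230e-12 m)
   Δp_min = 5.713e-24 kg·m/s

2. This momentum uncertainty corresponds to kinetic energy:
   KE ≈ (Δp)²/(2m) = (5.713e-24)²/(2 × 1.673e-27 kg)
   KE = 9.756e-21 J = 60.891 meV

Tighter localization requires more energy.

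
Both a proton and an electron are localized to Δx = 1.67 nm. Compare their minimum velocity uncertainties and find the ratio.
The electron has the larger minimum velocity uncertainty, by a ratio of 1836.2.

For both particles, Δp_min = ℏ/(2Δx) = 3.157e-26 kg·m/s (same for both).

The velocity uncertainty is Δv = Δp/m:
- proton: Δv = 3.157e-26 / 1.673e-27 = 1.888e+01 m/s = 18.877 m/s
- electron: Δv = 3.157e-26 / 9.109e-31 = 3.466e+04 m/s = 34.661 km/s

Ratio: 3.466e+04 / 1.888e+01 = 1836.2

The lighter particle has larger velocity uncertainty because Δv ∝ 1/m.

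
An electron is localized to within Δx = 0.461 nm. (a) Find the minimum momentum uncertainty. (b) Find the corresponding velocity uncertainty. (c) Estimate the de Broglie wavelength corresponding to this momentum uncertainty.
(a) Δp_min = 1.144 × 10^-25 kg·m/s
(b) Δv_min = 125.561 km/s
(c) λ_dB = 5.793 nm

Step-by-step:

(a) From the uncertainty principle:
Δp_min = ℏ/(2Δx) = (1.055e-34 J·s)/(2 × 4.610e-10 m) = 1.144e-25 kg·m/s

(b) The velocity uncertainty:
Δv = Δp/m = (1.144e-25 kg·m/s)/(9.109e-31 kg) = 1.256e+05 m/s = 125.561 km/s

(c) The de Broglie wavelength for this momentum:
λ = h/p = (6.626e-34 J·s)/(1.144e-25 kg·m/s) = 5.793e-09 m = 5.793 nm

Note: The de Broglie wavelength is comparable to the localization size, as expected from wave-particle duality.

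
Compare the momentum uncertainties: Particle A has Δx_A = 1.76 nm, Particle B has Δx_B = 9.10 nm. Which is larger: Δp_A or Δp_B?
Particle A has the larger minimum momentum uncertainty, by a factor of 5.17.

For each particle, the minimum momentum uncertainty is Δp_min = ℏ/(2Δx):

Particle A: Δp_A = ℏ/(2×1.760e-09 m) = 2.996e-26 kg·m/s
Particle B: Δp_B = ℏ/(2×9.100e-09 m) = 5.794e-27 kg·m/s

Ratio: Δp_A/Δp_B = 5.17

Since Δp_min ∝ 1/Δx, the particle with smaller position uncertainty (A) has larger momentum uncertainty.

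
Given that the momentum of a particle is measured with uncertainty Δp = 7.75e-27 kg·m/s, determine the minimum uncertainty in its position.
6.804 nm

Using the Heisenberg uncertainty principle:
ΔxΔp ≥ ℏ/2

The minimum uncertainty in position is:
Δx_min = ℏ/(2Δp)
Δx_min = (1.055e-34 J·s) / (2 × 7.750e-27 kg·m/s)
Δx_min = 6.804e-09 m = 6.804 nm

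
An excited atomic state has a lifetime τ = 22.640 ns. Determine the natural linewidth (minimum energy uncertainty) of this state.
14.536 neV

Using the energy-time uncertainty principle:
ΔEΔt ≥ ℏ/2

The lifetime τ represents the time uncertainty Δt.
The natural linewidth (minimum energy uncertainty) is:

ΔE = ℏ/(2τ)
ΔE = (1.055e-34 J·s) / (2 × 2.264e-08 s)
ΔE = 2.329e-27 J = 14.536 neV

This natural linewidth limits the precision of spectroscopic measurements.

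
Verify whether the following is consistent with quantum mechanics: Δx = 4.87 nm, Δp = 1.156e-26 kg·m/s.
Yes, it satisfies the uncertainty principle.

Calculate the product ΔxΔp:
ΔxΔp = (4.870e-09 m) × (1.156e-26 kg·m/s)
ΔxΔp = 5.630e-35 J·s

Compare to the minimum allowed value ℏ/2:
ℏ/2 = 5.273e-35 J·s

Since ΔxΔp = 5.630e-35 J·s ≥ 5.273e-35 J·s = ℏ/2,
the measurement satisfies the uncertainty principle.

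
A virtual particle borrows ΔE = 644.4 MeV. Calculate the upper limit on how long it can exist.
5.107 × 10^-25 s

Using the energy-time uncertainty principle:
ΔEΔt ≥ ℏ/2

For a virtual particle borrowing energy ΔE, the maximum lifetime is:
Δt_max = ℏ/(2ΔE)

Converting energy:
ΔE = 644.4 MeV = 1.032e-10 J

Δt_max = (1.055e-34 J·s) / (2 × 1.032e-10 J)
Δt_max = 5.107e-25 s = 5.107 × 10^-25 s

Virtual particles with higher borrowed energy exist for shorter times.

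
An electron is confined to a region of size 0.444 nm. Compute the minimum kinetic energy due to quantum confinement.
48.317 meV

Using the uncertainty principle:

1. Position uncertainty: Δx ≈ 4.440e-10 m
2. Minimum momentum uncertainty: Δp = ℏ/(2Δx) = 1.188e-25 kg·m/s
3. Minimum kinetic energy:
   KE = (Δp)²/(2m) = (1.188e-25)²/(2 × 9.109e-31 kg)
   KE = 7.741e-21 J = 48.317 meV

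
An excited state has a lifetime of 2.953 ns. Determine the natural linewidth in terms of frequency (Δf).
26.948 MHz

Using the energy-time uncertainty principle and E = hf:
ΔEΔt ≥ ℏ/2
hΔf·Δt ≥ ℏ/2

The minimum frequency uncertainty is:
Δf = ℏ/(2hτ) = 1/(4πτ)
Δf = 1/(4π × 2.953e-09 s)
Δf = 2.695e+07 Hz = 26.948 MHz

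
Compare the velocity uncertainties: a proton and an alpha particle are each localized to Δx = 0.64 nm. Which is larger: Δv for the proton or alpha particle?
The proton has the larger minimum velocity uncertainty, by a ratio of 4.0.

For both particles, Δp_min = ℏ/(2Δx) = 8.239e-26 kg·m/s (same for both).

The velocity uncertainty is Δv = Δp/m:
- proton: Δv = 8.239e-26 / 1.673e-27 = 4.926e+01 m/s = 49.257 m/s
- alpha particle: Δv = 8.239e-26 / 6.645e-27 = 1.240e+01 m/s = 12.399 m/s

Ratio: 4.926e+01 / 1.240e+01 = 4.0

The lighter particle has larger velocity uncertainty because Δv ∝ 1/m.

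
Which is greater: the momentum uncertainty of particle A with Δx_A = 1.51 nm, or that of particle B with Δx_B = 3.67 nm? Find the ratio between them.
Particle A has the larger minimum momentum uncertainty, by a factor of 2.43.

For each particle, the minimum momentum uncertainty is Δp_min = ℏ/(2Δx):

Particle A: Δp_A = ℏ/(2×1.510e-09 m) = 3.492e-26 kg·m/s
Particle B: Δp_B = ℏ/(2×3.670e-09 m) = 1.437e-26 kg·m/s

Ratio: Δp_A/Δp_B = 2.43

Since Δp_min ∝ 1/Δx, the particle with smaller position uncertainty (A) has larger momentum uncertainty.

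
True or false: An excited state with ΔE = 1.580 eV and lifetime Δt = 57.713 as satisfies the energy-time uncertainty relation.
No, it violates the uncertainty relation.

Calculate the product ΔEΔt:
ΔE = 1.580 eV = 2.531e-19 J
ΔEΔt = (2.531e-19 J) × (5.771e-17 s)
ΔEΔt = 1.461e-35 J·s

Compare to the minimum allowed value ℏ/2:
ℏ/2 = 5.273e-35 J·s

Since ΔEΔt = 1.461e-35 J·s < 5.273e-35 J·s = ℏ/2,
this violates the uncertainty relation.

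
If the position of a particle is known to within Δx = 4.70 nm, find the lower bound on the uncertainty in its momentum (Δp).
1.122 × 10^-26 kg·m/s

Using the Heisenberg uncertainty principle:
ΔxΔp ≥ ℏ/2

The minimum uncertainty in momentum is:
Δp_min = ℏ/(2Δx)
Δp_min = (1.055e-34 J·s) / (2 × 4.700e-09 m)
Δp_min = 1.122e-26 kg·m/s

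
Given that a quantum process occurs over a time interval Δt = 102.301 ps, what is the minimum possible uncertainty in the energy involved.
3.217 μeV

Using the energy-time uncertainty principle:
ΔEΔt ≥ ℏ/2

The minimum uncertainty in energy is:
ΔE_min = ℏ/(2Δt)
ΔE_min = (1.055e-34 J·s) / (2 × 1.023e-10 s)
ΔE_min = 5.154e-25 J = 3.217 μeV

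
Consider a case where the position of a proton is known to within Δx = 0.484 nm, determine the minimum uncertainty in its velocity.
65.133 m/s

Using the Heisenberg uncertainty principle and Δp = mΔv:
ΔxΔp ≥ ℏ/2
Δx(mΔv) ≥ ℏ/2

The minimum uncertainty in velocity is:
Δv_min = ℏ/(2mΔx)
Δv_min = (1.055e-34 J·s) / (2 × 1.673e-27 kg × 4.840e-10 m)
Δv_min = 6.513e+01 m/s = 65.133 m/s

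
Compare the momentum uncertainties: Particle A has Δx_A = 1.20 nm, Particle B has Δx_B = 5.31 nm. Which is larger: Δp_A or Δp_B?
Particle A has the larger minimum momentum uncertainty, by a factor of 4.42.

For each particle, the minimum momentum uncertainty is Δp_min = ℏ/(2Δx):

Particle A: Δp_A = ℏ/(2×1.200e-09 m) = 4.394e-26 kg·m/s
Particle B: Δp_B = ℏ/(2×5.310e-09 m) = 9.930e-27 kg·m/s

Ratio: Δp_A/Δp_B = 4.42

Since Δp_min ∝ 1/Δx, the particle with smaller position uncertainty (A) has larger momentum uncertainty.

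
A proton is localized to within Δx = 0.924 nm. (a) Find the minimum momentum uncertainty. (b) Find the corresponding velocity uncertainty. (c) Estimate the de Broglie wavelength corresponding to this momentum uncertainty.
(a) Δp_min = 5.707 × 10^-26 kg·m/s
(b) Δv_min = 34.117 m/s
(c) λ_dB = 11.611 nm

Step-by-step:

(a) From the uncertainty principle:
Δp_min = ℏ/(2Δx) = (1.055e-34 J·s)/(2 × 9.240e-10 m) = 5.707e-26 kg·m/s

(b) The velocity uncertainty:
Δv = Δp/m = (5.707e-26 kg·m/s)/(1.673e-27 kg) = 3.412e+01 m/s = 34.117 m/s

(c) The de Broglie wavelength for this momentum:
λ = h/p = (6.626e-34 J·s)/(5.707e-26 kg·m/s) = 1.161e-08 m = 11.611 nm

Note: The de Broglie wavelength is comparable to the localization size, as expected from wave-particle duality.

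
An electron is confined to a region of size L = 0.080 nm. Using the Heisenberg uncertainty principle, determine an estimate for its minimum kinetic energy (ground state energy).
1.488 eV

Using the uncertainty principle to estimate ground state energy:

1. The position uncertainty is approximately the confinement size:
   Δx ≈ L = 8.000e-11 m

2. From ΔxΔp ≥ ℏ/2, the minimum momentum uncertainty is:
   Δp ≈ ℏ/(2L) = 6.591e-25 kg·m/s

3. The kinetic energy is approximately:
   KE ≈ (Δp)²/(2m) = (6.591e-25)²/(2 × 9.109e-31 kg)
   KE ≈ 2.384e-19 J = 1.488 eV

This is an order-of-magnitude estimate of the ground state energy.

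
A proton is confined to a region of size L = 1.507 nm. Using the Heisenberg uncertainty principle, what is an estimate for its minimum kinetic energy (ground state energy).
2.284 μeV

Using the uncertainty principle to estimate ground state energy:

1. The position uncertainty is approximately the confinement size:
   Δx ≈ L = 1.507e-09 m

2. From ΔxΔp ≥ ℏ/2, the minimum momentum uncertainty is:
   Δp ≈ ℏ/(2L) = 3.499e-26 kg·m/s

3. The kinetic energy is approximately:
   KE ≈ (Δp)²/(2m) = (3.499e-26)²/(2 × 1.673e-27 kg)
   KE ≈ 3.660e-25 J = 2.284 μeV

This is an order-of-magnitude estimate of the ground state energy.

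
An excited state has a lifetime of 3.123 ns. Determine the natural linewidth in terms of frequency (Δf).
25.481 MHz

Using the energy-time uncertainty principle and E = hf:
ΔEΔt ≥ ℏ/2
hΔf·Δt ≥ ℏ/2

The minimum frequency uncertainty is:
Δf = ℏ/(2hτ) = 1/(4πτ)
Δf = 1/(4π × 3.123e-09 s)
Δf = 2.548e+07 Hz = 25.481 MHz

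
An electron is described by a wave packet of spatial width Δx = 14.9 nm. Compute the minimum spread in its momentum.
3.539 × 10^-27 kg·m/s

For a wave packet, the spatial width Δx and momentum spread Δp are related by the uncertainty principle:
ΔxΔp ≥ ℏ/2

The minimum momentum spread is:
Δp_min = ℏ/(2Δx)
Δp_min = (1.055e-34 J·s) / (2 × 1.490e-08 m)
Δp_min = 3.539e-27 kg·m/s

A wave packet cannot have both a well-defined position and well-defined momentum.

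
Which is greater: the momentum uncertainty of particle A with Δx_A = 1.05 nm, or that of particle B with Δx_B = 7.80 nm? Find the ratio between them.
Particle A has the larger minimum momentum uncertainty, by a factor of 7.43.

For each particle, the minimum momentum uncertainty is Δp_min = ℏ/(2Δx):

Particle A: Δp_A = ℏ/(2×1.050e-09 m) = 5.022e-26 kg·m/s
Particle B: Δp_B = ℏ/(2×7.800e-09 m) = 6.760e-27 kg·m/s

Ratio: Δp_A/Δp_B = 7.43

Since Δp_min ∝ 1/Δx, the particle with smaller position uncertainty (A) has larger momentum uncertainty.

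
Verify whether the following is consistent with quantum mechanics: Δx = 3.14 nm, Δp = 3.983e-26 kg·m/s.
Yes, it satisfies the uncertainty principle.

Calculate the product ΔxΔp:
ΔxΔp = (3.140e-09 m) × (3.983e-26 kg·m/s)
ΔxΔp = 1.251e-34 J·s

Compare to the minimum allowed value ℏ/2:
ℏ/2 = 5.273e-35 J·s

Since ΔxΔp = 1.251e-34 J·s ≥ 5.273e-35 J·s = ℏ/2,
the measurement satisfies the uncertainty principle.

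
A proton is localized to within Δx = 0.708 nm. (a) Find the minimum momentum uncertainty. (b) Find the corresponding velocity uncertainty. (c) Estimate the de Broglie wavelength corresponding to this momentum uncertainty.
(a) Δp_min = 7.448 × 10^-26 kg·m/s
(b) Δv_min = 44.526 m/s
(c) λ_dB = 8.897 nm

Step-by-step:

(a) From the uncertainty principle:
Δp_min = ℏ/(2Δx) = (1.055e-34 J·s)/(2 × 7.080e-10 m) = 7.448e-26 kg·m/s

(b) The velocity uncertainty:
Δv = Δp/m = (7.448e-26 kg·m/s)/(1.673e-27 kg) = 4.453e+01 m/s = 44.526 m/s

(c) The de Broglie wavelength for this momentum:
λ = h/p = (6.626e-34 J·s)/(7.448e-26 kg·m/s) = 8.897e-09 m = 8.897 nm

Note: The de Broglie wavelength is comparable to the localization size, as expected from wave-particle duality.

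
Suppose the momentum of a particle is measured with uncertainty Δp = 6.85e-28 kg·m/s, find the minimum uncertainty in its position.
76.976 nm

Using the Heisenberg uncertainty principle:
ΔxΔp ≥ ℏ/2

The minimum uncertainty in position is:
Δx_min = ℏ/(2Δp)
Δx_min = (1.055e-34 J·s) / (2 × 6.850e-28 kg·m/s)
Δx_min = 7.698e-08 m = 76.976 nm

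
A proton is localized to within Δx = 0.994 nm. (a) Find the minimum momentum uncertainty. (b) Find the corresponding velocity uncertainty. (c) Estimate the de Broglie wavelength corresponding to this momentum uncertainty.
(a) Δp_min = 5.305 × 10^-26 kg·m/s
(b) Δv_min = 31.715 m/s
(c) λ_dB = 12.491 nm

Step-by-step:

(a) From the uncertainty principle:
Δp_min = ℏ/(2Δx) = (1.055e-34 J·s)/(2 × 9.940e-10 m) = 5.305e-26 kg·m/s

(b) The velocity uncertainty:
Δv = Δp/m = (5.305e-26 kg·m/s)/(1.673e-27 kg) = 3.171e+01 m/s = 31.715 m/s

(c) The de Broglie wavelength for this momentum:
λ = h/p = (6.626e-34 J·s)/(5.305e-26 kg·m/s) = 1.249e-08 m = 12.491 nm

Note: The de Broglie wavelength is comparable to the localization size, as expected from wave-particle duality.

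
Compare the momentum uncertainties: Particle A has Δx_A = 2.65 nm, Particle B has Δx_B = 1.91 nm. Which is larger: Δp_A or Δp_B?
Particle B has the larger minimum momentum uncertainty, by a factor of 1.39.

For each particle, the minimum momentum uncertainty is Δp_min = ℏ/(2Δx):

Particle A: Δp_A = ℏ/(2×2.650e-09 m) = 1.990e-26 kg·m/s
Particle B: Δp_B = ℏ/(2×1.910e-09 m) = 2.761e-26 kg·m/s

Ratio: Δp_B/Δp_A = 1.39

Since Δp_min ∝ 1/Δx, the particle with smaller position uncertainty (B) has larger momentum uncertainty.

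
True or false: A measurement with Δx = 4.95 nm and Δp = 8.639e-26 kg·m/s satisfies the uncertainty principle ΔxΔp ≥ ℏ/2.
Yes, it satisfies the uncertainty principle.

Calculate the product ΔxΔp:
ΔxΔp = (4.950e-09 m) × (8.639e-26 kg·m/s)
ΔxΔp = 4.276e-34 J·s

Compare to the minimum allowed value ℏ/2:
ℏ/2 = 5.273e-35 J·s

Since ΔxΔp = 4.276e-34 J·s ≥ 5.273e-35 J·s = ℏ/2,
the measurement satisfies the uncertainty principle.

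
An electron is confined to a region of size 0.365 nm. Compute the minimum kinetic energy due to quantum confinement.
71.495 meV

Using the uncertainty principle:

1. Position uncertainty: Δx ≈ 3.650e-10 m
2. Minimum momentum uncertainty: Δp = ℏ/(2Δx) = 1.445e-25 kg·m/s
3. Minimum kinetic energy:
   KE = (Δp)²/(2m) = (1.445e-25)²/(2 × 9.109e-31 kg)
   KE = 1.145e-20 J = 71.495 meV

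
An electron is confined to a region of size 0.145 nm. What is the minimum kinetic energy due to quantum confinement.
453.030 meV

Using the uncertainty principle:

1. Position uncertainty: Δx ≈ 1.450e-10 m
2. Minimum momentum uncertainty: Δp = ℏ/(2Δx) = 3.636e-25 kg·m/s
3. Minimum kinetic energy:
   KE = (Δp)²/(2m) = (3.636e-25)²/(2 × 9.109e-31 kg)
   KE = 7.258e-20 J = 453.030 meV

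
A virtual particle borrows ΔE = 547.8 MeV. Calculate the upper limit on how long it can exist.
6.008 × 10^-25 s

Using the energy-time uncertainty principle:
ΔEΔt ≥ ℏ/2

For a virtual particle borrowing energy ΔE, the maximum lifetime is:
Δt_max = ℏ/(2ΔE)

Converting energy:
ΔE = 547.8 MeV = 8.777e-11 J

Δt_max = (1.055e-34 J·s) / (2 × 8.777e-11 J)
Δt_max = 6.008e-25 s = 6.008 × 10^-25 s

Virtual particles with higher borrowed energy exist for shorter times.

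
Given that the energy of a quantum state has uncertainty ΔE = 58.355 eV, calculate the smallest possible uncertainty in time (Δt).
5.640 as

Using the energy-time uncertainty principle:
ΔEΔt ≥ ℏ/2

The minimum uncertainty in time is:
Δt_min = ℏ/(2ΔE)
Δt_min = (1.055e-34 J·s) / (2 × 9.350e-18 J)
Δt_min = 5.640e-18 s = 5.640 as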